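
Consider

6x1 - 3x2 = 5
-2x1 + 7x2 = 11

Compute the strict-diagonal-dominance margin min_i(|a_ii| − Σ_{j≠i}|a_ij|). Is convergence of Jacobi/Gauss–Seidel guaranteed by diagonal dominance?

3

row 1: |6| − (3) = 3
row 2: |7| − (2) = 5
minimum over rows = 3 → strictly diagonally dominant (convergence guaranteed)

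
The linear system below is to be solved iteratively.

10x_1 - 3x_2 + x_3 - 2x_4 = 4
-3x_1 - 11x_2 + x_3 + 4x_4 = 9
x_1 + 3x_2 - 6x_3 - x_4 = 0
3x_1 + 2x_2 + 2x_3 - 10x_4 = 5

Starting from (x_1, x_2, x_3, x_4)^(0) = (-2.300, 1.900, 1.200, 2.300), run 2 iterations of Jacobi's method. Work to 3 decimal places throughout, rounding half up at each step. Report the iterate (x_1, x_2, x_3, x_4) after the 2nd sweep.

Iteration 1:
  x_1 = (4 - (-3)·1.900 - (1)·1.200 - (-2)·2.300) / (10) = 1.310
  x_2 = (9 - (-3)·-2.300 - (1)·1.200 - (4)·2.300) / (-11) = 0.755
  x_3 = (0 - (1)·-2.300 - (3)·1.900 - (-1)·2.300) / (-6) = 0.183
  x_4 = (5 - (3)·-2.300 - (2)·1.900 - (2)·1.200) / (-10) = -0.570
Iteration 2:
  x_1 = (4 - (-3)·0.755 - (1)·0.183 - (-2)·-0.570) / (10) = 0.494
  x_2 = (9 - (-3)·1.310 - (1)·0.183 - (4)·-0.570) / (-11) = -1.366
  x_3 = (0 - (1)·1.310 - (3)·0.755 - (-1)·-0.570) / (-6) = 0.691
  x_4 = (5 - (3)·1.310 - (2)·0.755 - (2)·0.183) / (-10) = 0.081

(0.494, -1.366, 0.691, 0.081)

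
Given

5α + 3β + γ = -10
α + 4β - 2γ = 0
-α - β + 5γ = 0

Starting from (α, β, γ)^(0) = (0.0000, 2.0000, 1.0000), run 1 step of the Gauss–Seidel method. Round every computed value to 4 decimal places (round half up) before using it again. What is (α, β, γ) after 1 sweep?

Iteration 1:
  α = (-10 - (3)·2.0000 - (1)·1.0000) / (5) = -3.4000
  β = (0 - (1)·-3.4000 - (-2)·1.0000) / (4) = 1.3500
  γ = (0 - (-1)·-3.4000 - (-1)·1.3500) / (5) = -0.4100

(-3.4000, 1.3500, -0.4100)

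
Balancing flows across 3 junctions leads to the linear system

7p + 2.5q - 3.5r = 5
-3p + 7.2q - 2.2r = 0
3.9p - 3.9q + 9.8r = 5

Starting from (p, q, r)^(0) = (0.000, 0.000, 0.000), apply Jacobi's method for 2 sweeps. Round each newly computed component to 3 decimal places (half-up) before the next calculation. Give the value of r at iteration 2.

Iteration 1:
  p = (5 - (2.5)·0.000 - (-3.5)·0.000) / (7) = 0.714
  q = (0 - (-3)·0.000 - (-2.2)·0.000) / (7.2) = 0.000
  r = (5 - (3.9)·0.000 - (-3.9)·0.000) / (9.8) = 0.510
Iteration 2:
  p = (5 - (2.5)·0.000 - (-3.5)·0.510) / (7) = 0.969
  q = (0 - (-3)·0.714 - (-2.2)·0.510) / (7.2) = 0.453
  r = (5 - (3.9)·0.714 - (-3.9)·0.000) / (9.8) = 0.226

0.226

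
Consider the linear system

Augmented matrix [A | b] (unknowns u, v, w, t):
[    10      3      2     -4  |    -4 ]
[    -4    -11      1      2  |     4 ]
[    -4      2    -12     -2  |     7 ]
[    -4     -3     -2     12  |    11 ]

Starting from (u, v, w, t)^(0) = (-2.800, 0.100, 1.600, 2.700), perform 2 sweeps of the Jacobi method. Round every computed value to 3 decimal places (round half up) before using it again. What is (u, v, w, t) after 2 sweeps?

(-0.661, -0.441, -0.524, 1.336)

Iteration 1:
  u = (-4 - (3)·0.100 - (2)·1.600 - (-4)·2.700) / (10) = 0.330
  v = (4 - (-4)·-2.800 - (1)·1.600 - (2)·2.700) / (-11) = 1.291
  w = (7 - (-4)·-2.800 - (2)·0.100 - (-2)·2.700) / (-12) = -0.083
  t = (11 - (-4)·-2.800 - (-3)·0.100 - (-2)·1.600) / (12) = 0.275
Iteration 2:
  u = (-4 - (3)·1.291 - (2)·-0.083 - (-4)·0.275) / (10) = -0.661
  v = (4 - (-4)·0.330 - (1)·-0.083 - (2)·0.275) / (-11) = -0.441
  w = (7 - (-4)·0.330 - (2)·1.291 - (-2)·0.275) / (-12) = -0.524
  t = (11 - (-4)·0.330 - (-3)·1.291 - (-2)·-0.083) / (12) = 1.336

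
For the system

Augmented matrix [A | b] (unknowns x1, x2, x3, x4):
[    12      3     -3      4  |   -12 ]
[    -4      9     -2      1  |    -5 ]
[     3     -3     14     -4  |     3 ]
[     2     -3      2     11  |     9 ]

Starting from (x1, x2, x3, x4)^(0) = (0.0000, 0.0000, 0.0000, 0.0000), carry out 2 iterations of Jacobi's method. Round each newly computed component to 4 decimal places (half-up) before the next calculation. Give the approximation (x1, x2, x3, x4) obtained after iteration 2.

Iteration 1:
  x1 = (-12 - (3)·0.0000 - (-3)·0.0000 - (4)·0.0000) / (12) = -1.0000
  x2 = (-5 - (-4)·0.0000 - (-2)·0.0000 - (1)·0.0000) / (9) = -0.5556
  x3 = (3 - (3)·0.0000 - (-3)·0.0000 - (-4)·0.0000) / (14) = 0.2143
  x4 = (9 - (2)·0.0000 - (-3)·0.0000 - (2)·0.0000) / (11) = 0.8182
Iteration 2:
  x1 = (-12 - (3)·-0.5556 - (-3)·0.2143 - (4)·0.8182) / (12) = -1.0803
  x2 = (-5 - (-4)·-1.0000 - (-2)·0.2143 - (1)·0.8182) / (9) = -1.0433
  x3 = (3 - (3)·-1.0000 - (-3)·-0.5556 - (-4)·0.8182) / (14) = 0.5433
  x4 = (9 - (2)·-1.0000 - (-3)·-0.5556 - (2)·0.2143) / (11) = 0.8095

(-1.0803, -1.0433, 0.5433, 0.8095)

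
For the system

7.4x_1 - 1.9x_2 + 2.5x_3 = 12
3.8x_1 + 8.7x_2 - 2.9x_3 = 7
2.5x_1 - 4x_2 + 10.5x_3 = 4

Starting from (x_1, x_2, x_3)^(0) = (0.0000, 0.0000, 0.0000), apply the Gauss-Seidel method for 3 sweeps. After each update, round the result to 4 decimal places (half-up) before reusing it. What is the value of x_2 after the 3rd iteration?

Iteration 1:
  x_1 = (12 - (-1.9)·0.0000 - (2.5)·0.0000) / (7.4) = 1.6216
  x_2 = (7 - (3.8)·1.6216 - (-2.9)·0.0000) / (8.7) = 0.0963
  x_3 = (4 - (2.5)·1.6216 - (-4)·0.0963) / (10.5) = 0.0315
Iteration 2:
  x_1 = (12 - (-1.9)·0.0963 - (2.5)·0.0315) / (7.4) = 1.6357
  x_2 = (7 - (3.8)·1.6357 - (-2.9)·0.0315) / (8.7) = 0.1007
  x_3 = (4 - (2.5)·1.6357 - (-4)·0.1007) / (10.5) = 0.0299
Iteration 3:
  x_1 = (12 - (-1.9)·0.1007 - (2.5)·0.0299) / (7.4) = 1.6374
  x_2 = (7 - (3.8)·1.6374 - (-2.9)·0.0299) / (8.7) = 0.0994
  x_3 = (4 - (2.5)·1.6374 - (-4)·0.0994) / (10.5) = 0.0290

0.0994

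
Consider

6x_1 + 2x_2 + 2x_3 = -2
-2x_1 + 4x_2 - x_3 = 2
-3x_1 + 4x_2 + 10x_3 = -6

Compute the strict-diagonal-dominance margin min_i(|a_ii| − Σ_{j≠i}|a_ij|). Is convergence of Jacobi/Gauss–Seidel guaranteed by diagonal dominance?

row 1: |6| − (2+2) = 2
row 2: |4| − (2+1) = 1
row 3: |10| − (3+4) = 3
minimum over rows = 1 → strictly diagonally dominant (convergence guaranteed)

1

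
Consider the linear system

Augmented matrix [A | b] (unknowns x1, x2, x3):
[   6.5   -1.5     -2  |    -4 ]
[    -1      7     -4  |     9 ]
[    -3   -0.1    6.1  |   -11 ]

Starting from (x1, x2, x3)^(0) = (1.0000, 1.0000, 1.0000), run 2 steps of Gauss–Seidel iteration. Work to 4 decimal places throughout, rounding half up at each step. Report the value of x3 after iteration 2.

Iteration 1:
  x1 = (-4 - (-1.5)·1.0000 - (-2)·1.0000) / (6.5) = -0.0769
  x2 = (9 - (-1)·-0.0769 - (-4)·1.0000) / (7) = 1.8462
  x3 = (-11 - (-3)·-0.0769 - (-0.1)·1.8462) / (6.1) = -1.8108
Iteration 2:
  x1 = (-4 - (-1.5)·1.8462 - (-2)·-1.8108) / (6.5) = -0.7465
  x2 = (9 - (-1)·-0.7465 - (-4)·-1.8108) / (7) = 0.1443
  x3 = (-11 - (-3)·-0.7465 - (-0.1)·0.1443) / (6.1) = -2.1680

-2.1680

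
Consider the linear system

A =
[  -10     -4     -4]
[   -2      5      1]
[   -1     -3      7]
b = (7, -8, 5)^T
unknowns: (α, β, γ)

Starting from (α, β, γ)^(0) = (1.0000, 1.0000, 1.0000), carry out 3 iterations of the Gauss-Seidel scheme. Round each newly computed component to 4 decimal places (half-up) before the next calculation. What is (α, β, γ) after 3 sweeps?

(-0.2665, -1.7510, -0.0742)

Iteration 1:
  α = (7 - (-4)·1.0000 - (-4)·1.0000) / (-10) = -1.5000
  β = (-8 - (-2)·-1.5000 - (1)·1.0000) / (5) = -2.4000
  γ = (5 - (-1)·-1.5000 - (-3)·-2.4000) / (7) = -0.5286
Iteration 2:
  α = (7 - (-4)·-2.4000 - (-4)·-0.5286) / (-10) = 0.4714
  β = (-8 - (-2)·0.4714 - (1)·-0.5286) / (5) = -1.3057
  γ = (5 - (-1)·0.4714 - (-3)·-1.3057) / (7) = 0.2220
Iteration 3:
  α = (7 - (-4)·-1.3057 - (-4)·0.2220) / (-10) = -0.2665
  β = (-8 - (-2)·-0.2665 - (1)·0.2220) / (5) = -1.7510
  γ = (5 - (-1)·-0.2665 - (-3)·-1.7510) / (7) = -0.0742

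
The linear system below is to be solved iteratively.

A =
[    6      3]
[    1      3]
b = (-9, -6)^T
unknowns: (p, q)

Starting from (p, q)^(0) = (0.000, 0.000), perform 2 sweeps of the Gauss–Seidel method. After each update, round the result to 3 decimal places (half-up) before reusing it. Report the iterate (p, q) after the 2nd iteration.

Iteration 1:
  p = (-9 - (3)·0.000) / (6) = -1.500
  q = (-6 - (1)·-1.500) / (3) = -1.500
Iteration 2:
  p = (-9 - (3)·-1.500) / (6) = -0.750
  q = (-6 - (1)·-0.750) / (3) = -1.750

(-0.750, -1.750)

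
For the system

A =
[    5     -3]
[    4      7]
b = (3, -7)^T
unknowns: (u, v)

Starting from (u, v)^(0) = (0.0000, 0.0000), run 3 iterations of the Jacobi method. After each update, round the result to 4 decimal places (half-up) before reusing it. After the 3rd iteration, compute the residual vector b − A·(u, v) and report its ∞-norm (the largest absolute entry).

Iteration 1:
  u = (3 - (-3)·0.0000) / (5) = 0.6000
  v = (-7 - (4)·0.0000) / (7) = -1.0000
Iteration 2:
  u = (3 - (-3)·-1.0000) / (5) = 0.0000
  v = (-7 - (4)·0.6000) / (7) = -1.3429
Iteration 3:
  u = (3 - (-3)·-1.3429) / (5) = -0.2057
  v = (-7 - (4)·0.0000) / (7) = -1.0000
Residual b − A·x = (1.0285, 0.8228); ∞-norm = 1.0285

1.0285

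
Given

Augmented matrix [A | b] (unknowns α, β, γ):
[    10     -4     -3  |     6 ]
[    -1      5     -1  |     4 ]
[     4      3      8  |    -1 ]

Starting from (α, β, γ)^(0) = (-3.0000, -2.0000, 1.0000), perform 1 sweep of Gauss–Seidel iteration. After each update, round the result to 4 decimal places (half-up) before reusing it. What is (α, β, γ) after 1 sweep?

(0.1000, 1.0200, -0.5575)

Iteration 1:
  α = (6 - (-4)·-2.0000 - (-3)·1.0000) / (10) = 0.1000
  β = (4 - (-1)·0.1000 - (-1)·1.0000) / (5) = 1.0200
  γ = (-1 - (4)·0.1000 - (3)·1.0200) / (8) = -0.5575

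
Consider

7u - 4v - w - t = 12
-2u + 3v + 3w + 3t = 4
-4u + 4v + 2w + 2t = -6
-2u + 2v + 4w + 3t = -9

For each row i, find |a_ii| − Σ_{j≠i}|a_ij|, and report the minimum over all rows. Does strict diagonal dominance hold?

row 1: |7| − (4+1+1) = 1
row 2: |3| − (2+3+3) = -5
row 3: |2| − (4+4+2) = -8
row 4: |3| − (2+2+4) = -5
minimum over rows = -8 → not strictly diagonally dominant

-8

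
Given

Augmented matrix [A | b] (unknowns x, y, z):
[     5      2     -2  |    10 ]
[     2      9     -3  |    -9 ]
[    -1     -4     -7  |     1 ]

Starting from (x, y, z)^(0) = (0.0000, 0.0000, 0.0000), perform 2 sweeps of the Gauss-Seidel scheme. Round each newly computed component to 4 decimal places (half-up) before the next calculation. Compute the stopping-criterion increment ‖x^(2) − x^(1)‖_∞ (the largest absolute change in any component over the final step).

Iteration 1:
  x = (10 - (2)·0.0000 - (-2)·0.0000) / (5) = 2.0000
  y = (-9 - (2)·2.0000 - (-3)·0.0000) / (9) = -1.4444
  z = (1 - (-1)·2.0000 - (-4)·-1.4444) / (-7) = 0.3968
Iteration 2:
  x = (10 - (2)·-1.4444 - (-2)·0.3968) / (5) = 2.7365
  y = (-9 - (2)·2.7365 - (-3)·0.3968) / (9) = -1.4758
  z = (1 - (-1)·2.7365 - (-4)·-1.4758) / (-7) = 0.3095
Change: (0.7365, -0.0314, -0.0873) → max |·| = 0.7365

0.7365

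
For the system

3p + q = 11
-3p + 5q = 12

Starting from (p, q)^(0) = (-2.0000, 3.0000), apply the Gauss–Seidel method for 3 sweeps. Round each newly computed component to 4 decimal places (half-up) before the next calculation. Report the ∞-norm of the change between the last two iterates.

Iteration 1:
  p = (11 - (1)·3.0000) / (3) = 2.6667
  q = (12 - (-3)·2.6667) / (5) = 4.0000
Iteration 2:
  p = (11 - (1)·4.0000) / (3) = 2.3333
  q = (12 - (-3)·2.3333) / (5) = 3.8000
Iteration 3:
  p = (11 - (1)·3.8000) / (3) = 2.4000
  q = (12 - (-3)·2.4000) / (5) = 3.8400
Change: (0.0667, 0.0400) → max |·| = 0.0667

0.0667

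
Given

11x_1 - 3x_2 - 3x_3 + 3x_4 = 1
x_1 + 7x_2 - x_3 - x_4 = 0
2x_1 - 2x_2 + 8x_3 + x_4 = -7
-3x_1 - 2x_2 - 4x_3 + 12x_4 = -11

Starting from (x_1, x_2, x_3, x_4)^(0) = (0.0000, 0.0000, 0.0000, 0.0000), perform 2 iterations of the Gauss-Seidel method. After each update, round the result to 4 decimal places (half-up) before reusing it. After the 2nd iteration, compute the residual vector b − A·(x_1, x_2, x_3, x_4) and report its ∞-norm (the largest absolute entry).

0.7284

Iteration 1:
  x_1 = (1 - (-3)·0.0000 - (-3)·0.0000 - (3)·0.0000) / (11) = 0.0909
  x_2 = (0 - (1)·0.0909 - (-1)·0.0000 - (-1)·0.0000) / (7) = -0.0130
  x_3 = (-7 - (2)·0.0909 - (-2)·-0.0130 - (1)·0.0000) / (8) = -0.9010
  x_4 = (-11 - (-3)·0.0909 - (-2)·-0.0130 - (-4)·-0.9010) / (12) = -1.1964
Iteration 2:
  x_1 = (1 - (-3)·-0.0130 - (-3)·-0.9010 - (3)·-1.1964) / (11) = 0.1679
  x_2 = (0 - (1)·0.1679 - (-1)·-0.9010 - (-1)·-1.1964) / (7) = -0.3236
  x_3 = (-7 - (2)·0.1679 - (-2)·-0.3236 - (1)·-1.1964) / (8) = -0.8483
  x_4 = (-11 - (-3)·0.1679 - (-2)·-0.3236 - (-4)·-0.8483) / (12) = -1.2114
Residual b − A·x = (-0.7284, 0.0376, 0.0148, 0.0001); ∞-norm = 0.7284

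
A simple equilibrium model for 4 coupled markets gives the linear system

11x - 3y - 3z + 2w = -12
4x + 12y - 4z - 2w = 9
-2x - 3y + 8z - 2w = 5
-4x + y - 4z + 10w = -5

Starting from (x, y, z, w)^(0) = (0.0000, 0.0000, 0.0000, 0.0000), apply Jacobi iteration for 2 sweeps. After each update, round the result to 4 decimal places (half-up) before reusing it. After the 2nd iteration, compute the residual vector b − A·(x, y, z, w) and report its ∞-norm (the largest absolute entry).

2.8520

Iteration 1:
  x = (-12 - (-3)·0.0000 - (-3)·0.0000 - (2)·0.0000) / (11) = -1.0909
  y = (9 - (4)·0.0000 - (-4)·0.0000 - (-2)·0.0000) / (12) = 0.7500
  z = (5 - (-2)·0.0000 - (-3)·0.0000 - (-2)·0.0000) / (8) = 0.6250
  w = (-5 - (-4)·0.0000 - (1)·0.0000 - (-4)·0.0000) / (10) = -0.5000
Iteration 2:
  x = (-12 - (-3)·0.7500 - (-3)·0.6250 - (2)·-0.5000) / (11) = -0.6250
  y = (9 - (4)·-1.0909 - (-4)·0.6250 - (-2)·-0.5000) / (12) = 1.2386
  z = (5 - (-2)·-1.0909 - (-3)·0.7500 - (-2)·-0.5000) / (8) = 0.5085
  w = (-5 - (-4)·-1.0909 - (1)·0.7500 - (-4)·0.6250) / (10) = -0.7614
Residual b − A·x = (1.6391, -2.8520, 1.8750, 0.9094); ∞-norm = 2.8520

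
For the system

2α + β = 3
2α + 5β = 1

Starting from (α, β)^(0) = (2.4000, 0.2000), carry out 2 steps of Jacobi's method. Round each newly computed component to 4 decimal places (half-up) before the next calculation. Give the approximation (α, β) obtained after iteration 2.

(1.8800, -0.3600)

Iteration 1:
  α = (3 - (1)·0.2000) / (2) = 1.4000
  β = (1 - (2)·2.4000) / (5) = -0.7600
Iteration 2:
  α = (3 - (1)·-0.7600) / (2) = 1.8800
  β = (1 - (2)·1.4000) / (5) = -0.3600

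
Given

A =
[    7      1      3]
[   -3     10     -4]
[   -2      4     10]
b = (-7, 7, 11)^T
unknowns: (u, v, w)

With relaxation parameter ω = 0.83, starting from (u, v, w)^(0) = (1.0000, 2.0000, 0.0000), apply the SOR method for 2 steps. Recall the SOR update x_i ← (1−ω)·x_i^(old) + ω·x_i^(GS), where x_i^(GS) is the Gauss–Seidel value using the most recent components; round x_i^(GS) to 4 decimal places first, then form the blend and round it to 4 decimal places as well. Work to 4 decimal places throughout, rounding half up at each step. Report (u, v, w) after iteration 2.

Iteration 1:
  u: GS value = (-7 - (1)·2.0000 - (3)·0.0000) / (7) = -1.2857;  u ← (1−ω)·1.0000 + ω·-1.2857 = -0.8971
  v: GS value = (7 - (-3)·-0.8971 - (-4)·0.0000) / (10) = 0.4309;  v ← (1−ω)·2.0000 + ω·0.4309 = 0.6976
  w: GS value = (11 - (-2)·-0.8971 - (4)·0.6976) / (10) = 0.6415;  w ← (1−ω)·0.0000 + ω·0.6415 = 0.5324
Iteration 2:
  u: GS value = (-7 - (1)·0.6976 - (3)·0.5324) / (7) = -1.3278;  u ← (1−ω)·-0.8971 + ω·-1.3278 = -1.2546
  v: GS value = (7 - (-3)·-1.2546 - (-4)·0.5324) / (10) = 0.5366;  v ← (1−ω)·0.6976 + ω·0.5366 = 0.5640
  w: GS value = (11 - (-2)·-1.2546 - (4)·0.5640) / (10) = 0.6235;  w ← (1−ω)·0.5324 + ω·0.6235 = 0.6080

(-1.2546, 0.5640, 0.6080)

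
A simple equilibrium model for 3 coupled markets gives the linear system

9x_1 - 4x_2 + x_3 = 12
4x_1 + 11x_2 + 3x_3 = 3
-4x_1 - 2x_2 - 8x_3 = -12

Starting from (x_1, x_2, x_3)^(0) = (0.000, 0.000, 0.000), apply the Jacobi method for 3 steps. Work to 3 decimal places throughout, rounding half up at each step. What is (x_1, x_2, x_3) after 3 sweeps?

Iteration 1:
  x_1 = (12 - (-4)·0.000 - (1)·0.000) / (9) = 1.333
  x_2 = (3 - (4)·0.000 - (3)·0.000) / (11) = 0.273
  x_3 = (-12 - (-4)·0.000 - (-2)·0.000) / (-8) = 1.500
Iteration 2:
  x_1 = (12 - (-4)·0.273 - (1)·1.500) / (9) = 1.288
  x_2 = (3 - (4)·1.333 - (3)·1.500) / (11) = -0.621
  x_3 = (-12 - (-4)·1.333 - (-2)·0.273) / (-8) = 0.765
Iteration 3:
  x_1 = (12 - (-4)·-0.621 - (1)·0.765) / (9) = 0.972
  x_2 = (3 - (4)·1.288 - (3)·0.765) / (11) = -0.404
  x_3 = (-12 - (-4)·1.288 - (-2)·-0.621) / (-8) = 1.011

(0.972, -0.404, 1.011)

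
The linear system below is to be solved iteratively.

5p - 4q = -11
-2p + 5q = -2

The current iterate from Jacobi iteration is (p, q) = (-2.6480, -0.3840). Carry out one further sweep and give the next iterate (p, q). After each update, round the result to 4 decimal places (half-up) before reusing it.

One sweep:
  p = (-11 - (-4)·-0.3840) / (5) = -2.5072
  q = (-2 - (-2)·-2.6480) / (5) = -1.4592

(-2.5072, -1.4592)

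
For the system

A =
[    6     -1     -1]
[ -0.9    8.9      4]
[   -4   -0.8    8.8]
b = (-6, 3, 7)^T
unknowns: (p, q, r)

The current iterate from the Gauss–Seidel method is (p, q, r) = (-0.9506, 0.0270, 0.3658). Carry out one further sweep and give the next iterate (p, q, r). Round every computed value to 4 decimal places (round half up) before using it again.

(-0.9345, 0.0782, 0.3778)

One sweep:
  p = (-6 - (-1)·0.0270 - (-1)·0.3658) / (6) = -0.9345
  q = (3 - (-0.9)·-0.9345 - (4)·0.3658) / (8.9) = 0.0782
  r = (7 - (-4)·-0.9345 - (-0.8)·0.0782) / (8.8) = 0.3778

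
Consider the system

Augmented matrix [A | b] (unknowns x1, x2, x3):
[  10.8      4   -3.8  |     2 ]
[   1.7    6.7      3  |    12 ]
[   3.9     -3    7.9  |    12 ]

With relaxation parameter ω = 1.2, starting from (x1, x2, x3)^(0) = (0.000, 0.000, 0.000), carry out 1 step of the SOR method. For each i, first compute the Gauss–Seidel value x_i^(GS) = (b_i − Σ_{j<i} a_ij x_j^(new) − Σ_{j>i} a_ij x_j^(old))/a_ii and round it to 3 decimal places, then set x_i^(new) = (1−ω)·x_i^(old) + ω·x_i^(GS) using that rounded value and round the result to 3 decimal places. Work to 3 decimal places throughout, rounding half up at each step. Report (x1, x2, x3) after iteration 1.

(0.222, 2.082, 2.640)

Iteration 1:
  x1: GS value = (2 - (4)·0.000 - (-3.8)·0.000) / (10.8) = 0.185;  x1 ← (1−ω)·0.000 + ω·0.185 = 0.222
  x2: GS value = (12 - (1.7)·0.222 - (3)·0.000) / (6.7) = 1.735;  x2 ← (1−ω)·0.000 + ω·1.735 = 2.082
  x3: GS value = (12 - (3.9)·0.222 - (-3)·2.082) / (7.9) = 2.200;  x3 ← (1−ω)·0.000 + ω·2.200 = 2.640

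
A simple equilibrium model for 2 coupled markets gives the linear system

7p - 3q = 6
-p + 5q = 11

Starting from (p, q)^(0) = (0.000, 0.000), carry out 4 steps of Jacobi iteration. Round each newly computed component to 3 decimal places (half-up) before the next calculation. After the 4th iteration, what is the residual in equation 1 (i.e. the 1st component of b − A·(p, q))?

0.047

Iteration 1:
  p = (6 - (-3)·0.000) / (7) = 0.857
  q = (11 - (-1)·0.000) / (5) = 2.200
Iteration 2:
  p = (6 - (-3)·2.200) / (7) = 1.800
  q = (11 - (-1)·0.857) / (5) = 2.371
Iteration 3:
  p = (6 - (-3)·2.371) / (7) = 1.873
  q = (11 - (-1)·1.800) / (5) = 2.560
Iteration 4:
  p = (6 - (-3)·2.560) / (7) = 1.954
  q = (11 - (-1)·1.873) / (5) = 2.575
Residual b − A·x = (0.047, 0.079)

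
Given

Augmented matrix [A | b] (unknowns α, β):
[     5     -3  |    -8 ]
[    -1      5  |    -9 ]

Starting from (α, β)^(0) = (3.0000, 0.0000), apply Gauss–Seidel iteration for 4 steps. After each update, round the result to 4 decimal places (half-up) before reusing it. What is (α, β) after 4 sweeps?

Iteration 1:
  α = (-8 - (-3)·0.0000) / (5) = -1.6000
  β = (-9 - (-1)·-1.6000) / (5) = -2.1200
Iteration 2:
  α = (-8 - (-3)·-2.1200) / (5) = -2.8720
  β = (-9 - (-1)·-2.8720) / (5) = -2.3744
Iteration 3:
  α = (-8 - (-3)·-2.3744) / (5) = -3.0246
  β = (-9 - (-1)·-3.0246) / (5) = -2.4049
Iteration 4:
  α = (-8 - (-3)·-2.4049) / (5) = -3.0429
  β = (-9 - (-1)·-3.0429) / (5) = -2.4086

(-3.0429, -2.4086)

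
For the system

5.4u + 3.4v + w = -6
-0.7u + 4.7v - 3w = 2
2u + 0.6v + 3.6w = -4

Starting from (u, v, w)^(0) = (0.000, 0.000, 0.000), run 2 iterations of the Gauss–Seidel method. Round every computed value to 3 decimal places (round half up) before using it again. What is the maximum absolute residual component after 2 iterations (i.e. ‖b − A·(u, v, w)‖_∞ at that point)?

Iteration 1:
  u = (-6 - (3.4)·0.000 - (1)·0.000) / (5.4) = -1.111
  v = (2 - (-0.7)·-1.111 - (-3)·0.000) / (4.7) = 0.260
  w = (-4 - (2)·-1.111 - (0.6)·0.260) / (3.6) = -0.537
Iteration 2:
  u = (-6 - (3.4)·0.260 - (1)·-0.537) / (5.4) = -1.175
  v = (2 - (-0.7)·-1.175 - (-3)·-0.537) / (4.7) = -0.092
  w = (-4 - (2)·-1.175 - (0.6)·-0.092) / (3.6) = -0.443
Residual b − A·x = (1.101, 0.281, 0.000); ∞-norm = 1.101

1.101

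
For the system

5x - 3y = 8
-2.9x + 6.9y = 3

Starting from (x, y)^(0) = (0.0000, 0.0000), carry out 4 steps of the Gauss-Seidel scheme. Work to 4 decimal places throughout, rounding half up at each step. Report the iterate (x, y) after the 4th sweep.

(2.4741, 1.4746)

Iteration 1:
  x = (8 - (-3)·0.0000) / (5) = 1.6000
  y = (3 - (-2.9)·1.6000) / (6.9) = 1.1072
Iteration 2:
  x = (8 - (-3)·1.1072) / (5) = 2.2643
  y = (3 - (-2.9)·2.2643) / (6.9) = 1.3864
Iteration 3:
  x = (8 - (-3)·1.3864) / (5) = 2.4318
  y = (3 - (-2.9)·2.4318) / (6.9) = 1.4568
Iteration 4:
  x = (8 - (-3)·1.4568) / (5) = 2.4741
  y = (3 - (-2.9)·2.4741) / (6.9) = 1.4746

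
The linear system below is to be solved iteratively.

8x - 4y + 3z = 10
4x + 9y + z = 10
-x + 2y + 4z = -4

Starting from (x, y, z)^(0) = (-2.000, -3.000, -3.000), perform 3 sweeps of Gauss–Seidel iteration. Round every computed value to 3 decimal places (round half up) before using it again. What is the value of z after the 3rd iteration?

Iteration 1:
  x = (10 - (-4)·-3.000 - (3)·-3.000) / (8) = 0.875
  y = (10 - (4)·0.875 - (1)·-3.000) / (9) = 1.056
  z = (-4 - (-1)·0.875 - (2)·1.056) / (4) = -1.309
Iteration 2:
  x = (10 - (-4)·1.056 - (3)·-1.309) / (8) = 2.269
  y = (10 - (4)·2.269 - (1)·-1.309) / (9) = 0.248
  z = (-4 - (-1)·2.269 - (2)·0.248) / (4) = -0.557
Iteration 3:
  x = (10 - (-4)·0.248 - (3)·-0.557) / (8) = 1.583
  y = (10 - (4)·1.583 - (1)·-0.557) / (9) = 0.469
  z = (-4 - (-1)·1.583 - (2)·0.469) / (4) = -0.839

-0.839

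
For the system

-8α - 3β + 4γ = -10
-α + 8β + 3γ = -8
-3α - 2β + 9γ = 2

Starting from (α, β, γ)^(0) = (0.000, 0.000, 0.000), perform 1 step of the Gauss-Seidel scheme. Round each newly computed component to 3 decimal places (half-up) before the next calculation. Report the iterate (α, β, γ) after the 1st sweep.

Iteration 1:
  α = (-10 - (-3)·0.000 - (4)·0.000) / (-8) = 1.250
  β = (-8 - (-1)·1.250 - (3)·0.000) / (8) = -0.844
  γ = (2 - (-3)·1.250 - (-2)·-0.844) / (9) = 0.451

(1.250, -0.844, 0.451)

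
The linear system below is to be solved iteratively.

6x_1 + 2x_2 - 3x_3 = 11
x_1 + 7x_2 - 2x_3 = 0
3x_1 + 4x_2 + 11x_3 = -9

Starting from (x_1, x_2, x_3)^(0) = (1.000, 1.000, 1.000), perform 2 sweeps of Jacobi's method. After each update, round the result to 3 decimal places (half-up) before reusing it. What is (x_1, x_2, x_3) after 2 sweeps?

(1.058, -0.701, -1.416)

Iteration 1:
  x_1 = (11 - (2)·1.000 - (-3)·1.000) / (6) = 2.000
  x_2 = (0 - (1)·1.000 - (-2)·1.000) / (7) = 0.143
  x_3 = (-9 - (3)·1.000 - (4)·1.000) / (11) = -1.455
Iteration 2:
  x_1 = (11 - (2)·0.143 - (-3)·-1.455) / (6) = 1.058
  x_2 = (0 - (1)·2.000 - (-2)·-1.455) / (7) = -0.701
  x_3 = (-9 - (3)·2.000 - (4)·0.143) / (11) = -1.416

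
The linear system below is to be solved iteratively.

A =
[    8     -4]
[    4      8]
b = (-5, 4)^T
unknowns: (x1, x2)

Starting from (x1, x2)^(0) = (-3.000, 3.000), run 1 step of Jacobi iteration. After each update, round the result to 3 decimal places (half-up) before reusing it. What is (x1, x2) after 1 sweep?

Iteration 1:
  x1 = (-5 - (-4)·3.000) / (8) = 0.875
  x2 = (4 - (4)·-3.000) / (8) = 2.000

(0.875, 2.000)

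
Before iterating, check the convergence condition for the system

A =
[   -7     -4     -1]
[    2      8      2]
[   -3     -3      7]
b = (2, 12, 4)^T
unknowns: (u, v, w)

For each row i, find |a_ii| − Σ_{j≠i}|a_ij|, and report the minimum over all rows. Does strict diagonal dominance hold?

1

row 1: |-7| − (4+1) = 2
row 2: |8| − (2+2) = 4
row 3: |7| − (3+3) = 1
minimum over rows = 1 → strictly diagonally dominant (convergence guaranteed)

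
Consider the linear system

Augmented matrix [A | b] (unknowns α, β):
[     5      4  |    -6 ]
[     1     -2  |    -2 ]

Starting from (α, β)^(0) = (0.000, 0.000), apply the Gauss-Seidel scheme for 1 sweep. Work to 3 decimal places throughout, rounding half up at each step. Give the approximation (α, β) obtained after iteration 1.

(-1.200, 0.400)

Iteration 1:
  α = (-6 - (4)·0.000) / (5) = -1.200
  β = (-2 - (1)·-1.200) / (-2) = 0.400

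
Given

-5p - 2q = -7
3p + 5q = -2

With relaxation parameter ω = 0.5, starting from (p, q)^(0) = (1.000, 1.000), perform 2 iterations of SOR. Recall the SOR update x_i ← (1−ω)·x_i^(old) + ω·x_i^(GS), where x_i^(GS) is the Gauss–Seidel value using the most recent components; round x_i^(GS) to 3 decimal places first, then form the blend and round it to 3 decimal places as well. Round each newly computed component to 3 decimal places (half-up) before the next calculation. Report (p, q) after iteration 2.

(1.200, -0.560)

Iteration 1:
  p: GS value = (-7 - (-2)·1.000) / (-5) = 1.000;  p ← (1−ω)·1.000 + ω·1.000 = 1.000
  q: GS value = (-2 - (3)·1.000) / (5) = -1.000;  q ← (1−ω)·1.000 + ω·-1.000 = 0.000
Iteration 2:
  p: GS value = (-7 - (-2)·0.000) / (-5) = 1.400;  p ← (1−ω)·1.000 + ω·1.400 = 1.200
  q: GS value = (-2 - (3)·1.200) / (5) = -1.120;  q ← (1−ω)·0.000 + ω·-1.120 = -0.560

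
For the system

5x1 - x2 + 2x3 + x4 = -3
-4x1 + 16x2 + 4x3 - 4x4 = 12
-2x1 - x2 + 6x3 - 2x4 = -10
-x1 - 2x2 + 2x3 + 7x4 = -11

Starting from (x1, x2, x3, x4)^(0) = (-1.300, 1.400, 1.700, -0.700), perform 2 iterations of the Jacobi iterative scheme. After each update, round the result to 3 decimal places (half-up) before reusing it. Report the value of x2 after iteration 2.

0.599

Iteration 1:
  x1 = (-3 - (-1)·1.400 - (2)·1.700 - (1)·-0.700) / (5) = -0.860
  x2 = (12 - (-4)·-1.300 - (4)·1.700 - (-4)·-0.700) / (16) = -0.175
  x3 = (-10 - (-2)·-1.300 - (-1)·1.400 - (-2)·-0.700) / (6) = -2.100
  x4 = (-11 - (-1)·-1.300 - (-2)·1.400 - (2)·1.700) / (7) = -1.843
Iteration 2:
  x1 = (-3 - (-1)·-0.175 - (2)·-2.100 - (1)·-1.843) / (5) = 0.574
  x2 = (12 - (-4)·-0.860 - (4)·-2.100 - (-4)·-1.843) / (16) = 0.599
  x3 = (-10 - (-2)·-0.860 - (-1)·-0.175 - (-2)·-1.843) / (6) = -2.597
  x4 = (-11 - (-1)·-0.860 - (-2)·-0.175 - (2)·-2.100) / (7) = -1.144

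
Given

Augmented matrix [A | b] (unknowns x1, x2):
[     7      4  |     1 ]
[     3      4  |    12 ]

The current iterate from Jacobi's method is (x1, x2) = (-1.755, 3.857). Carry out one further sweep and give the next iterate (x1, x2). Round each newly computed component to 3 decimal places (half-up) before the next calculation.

(-2.061, 4.316)

One sweep:
  x1 = (1 - (4)·3.857) / (7) = -2.061
  x2 = (12 - (3)·-1.755) / (4) = 4.316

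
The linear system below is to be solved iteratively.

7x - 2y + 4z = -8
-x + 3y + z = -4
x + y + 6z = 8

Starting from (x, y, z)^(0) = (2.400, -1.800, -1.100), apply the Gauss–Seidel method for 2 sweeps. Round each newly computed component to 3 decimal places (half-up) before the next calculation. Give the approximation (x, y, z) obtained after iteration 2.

Iteration 1:
  x = (-8 - (-2)·-1.800 - (4)·-1.100) / (7) = -1.029
  y = (-4 - (-1)·-1.029 - (1)·-1.100) / (3) = -1.310
  z = (8 - (1)·-1.029 - (1)·-1.310) / (6) = 1.723
Iteration 2:
  x = (-8 - (-2)·-1.310 - (4)·1.723) / (7) = -2.502
  y = (-4 - (-1)·-2.502 - (1)·1.723) / (3) = -2.742
  z = (8 - (1)·-2.502 - (1)·-2.742) / (6) = 2.207

(-2.502, -2.742, 2.207)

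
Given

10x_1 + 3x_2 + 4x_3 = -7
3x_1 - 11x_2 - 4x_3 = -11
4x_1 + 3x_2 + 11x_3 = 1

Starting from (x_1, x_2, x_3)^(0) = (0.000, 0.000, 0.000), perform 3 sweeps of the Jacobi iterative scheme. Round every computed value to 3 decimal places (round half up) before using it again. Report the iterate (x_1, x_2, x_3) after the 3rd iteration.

Iteration 1:
  x_1 = (-7 - (3)·0.000 - (4)·0.000) / (10) = -0.700
  x_2 = (-11 - (3)·0.000 - (-4)·0.000) / (-11) = 1.000
  x_3 = (1 - (4)·0.000 - (3)·0.000) / (11) = 0.091
Iteration 2:
  x_1 = (-7 - (3)·1.000 - (4)·0.091) / (10) = -1.036
  x_2 = (-11 - (3)·-0.700 - (-4)·0.091) / (-11) = 0.776
  x_3 = (1 - (4)·-0.700 - (3)·1.000) / (11) = 0.073
Iteration 3:
  x_1 = (-7 - (3)·0.776 - (4)·0.073) / (10) = -0.962
  x_2 = (-11 - (3)·-1.036 - (-4)·0.073) / (-11) = 0.691
  x_3 = (1 - (4)·-1.036 - (3)·0.776) / (11) = 0.256

(-0.962, 0.691, 0.256)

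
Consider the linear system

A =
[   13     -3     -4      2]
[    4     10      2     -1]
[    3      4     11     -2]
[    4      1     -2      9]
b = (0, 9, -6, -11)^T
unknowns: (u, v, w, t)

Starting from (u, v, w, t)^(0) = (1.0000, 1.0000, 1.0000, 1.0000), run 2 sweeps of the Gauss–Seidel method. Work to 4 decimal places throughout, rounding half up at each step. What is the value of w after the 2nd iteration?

-1.1829

Iteration 1:
  u = (0 - (-3)·1.0000 - (-4)·1.0000 - (2)·1.0000) / (13) = 0.3846
  v = (9 - (4)·0.3846 - (2)·1.0000 - (-1)·1.0000) / (10) = 0.6462
  w = (-6 - (3)·0.3846 - (4)·0.6462 - (-2)·1.0000) / (11) = -0.7035
  t = (-11 - (4)·0.3846 - (1)·0.6462 - (-2)·-0.7035) / (9) = -1.6213
Iteration 2:
  u = (0 - (-3)·0.6462 - (-4)·-0.7035 - (2)·-1.6213) / (13) = 0.1821
  v = (9 - (4)·0.1821 - (2)·-0.7035 - (-1)·-1.6213) / (10) = 0.8057
  w = (-6 - (3)·0.1821 - (4)·0.8057 - (-2)·-1.6213) / (11) = -1.1829
  t = (-11 - (4)·0.1821 - (1)·0.8057 - (-2)·-1.1829) / (9) = -1.6555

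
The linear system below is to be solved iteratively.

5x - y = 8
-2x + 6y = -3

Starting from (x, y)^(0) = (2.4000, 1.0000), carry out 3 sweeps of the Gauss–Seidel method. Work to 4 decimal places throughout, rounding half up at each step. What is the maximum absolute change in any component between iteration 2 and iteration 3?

0.0120

Iteration 1:
  x = (8 - (-1)·1.0000) / (5) = 1.8000
  y = (-3 - (-2)·1.8000) / (6) = 0.1000
Iteration 2:
  x = (8 - (-1)·0.1000) / (5) = 1.6200
  y = (-3 - (-2)·1.6200) / (6) = 0.0400
Iteration 3:
  x = (8 - (-1)·0.0400) / (5) = 1.6080
  y = (-3 - (-2)·1.6080) / (6) = 0.0360
Change: (-0.0120, -0.0040) → max |·| = 0.0120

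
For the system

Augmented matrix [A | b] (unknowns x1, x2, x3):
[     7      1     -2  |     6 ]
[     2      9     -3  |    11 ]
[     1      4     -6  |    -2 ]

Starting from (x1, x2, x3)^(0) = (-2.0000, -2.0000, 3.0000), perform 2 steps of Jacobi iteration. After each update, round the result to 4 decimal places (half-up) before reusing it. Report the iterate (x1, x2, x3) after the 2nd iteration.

(0.0952, 0.3333, 2.4445)

Iteration 1:
  x1 = (6 - (1)·-2.0000 - (-2)·3.0000) / (7) = 2.0000
  x2 = (11 - (2)·-2.0000 - (-3)·3.0000) / (9) = 2.6667
  x3 = (-2 - (1)·-2.0000 - (4)·-2.0000) / (-6) = -1.3333
Iteration 2:
  x1 = (6 - (1)·2.6667 - (-2)·-1.3333) / (7) = 0.0952
  x2 = (11 - (2)·2.0000 - (-3)·-1.3333) / (9) = 0.3333
  x3 = (-2 - (1)·2.0000 - (4)·2.6667) / (-6) = 2.4445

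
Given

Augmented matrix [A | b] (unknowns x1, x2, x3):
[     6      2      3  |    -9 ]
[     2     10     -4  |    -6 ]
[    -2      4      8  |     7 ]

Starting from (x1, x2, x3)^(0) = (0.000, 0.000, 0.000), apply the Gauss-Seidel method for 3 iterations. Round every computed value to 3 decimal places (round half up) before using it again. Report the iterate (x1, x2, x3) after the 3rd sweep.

Iteration 1:
  x1 = (-9 - (2)·0.000 - (3)·0.000) / (6) = -1.500
  x2 = (-6 - (2)·-1.500 - (-4)·0.000) / (10) = -0.300
  x3 = (7 - (-2)·-1.500 - (4)·-0.300) / (8) = 0.650
Iteration 2:
  x1 = (-9 - (2)·-0.300 - (3)·0.650) / (6) = -1.725
  x2 = (-6 - (2)·-1.725 - (-4)·0.650) / (10) = 0.005
  x3 = (7 - (-2)·-1.725 - (4)·0.005) / (8) = 0.441
Iteration 3:
  x1 = (-9 - (2)·0.005 - (3)·0.441) / (6) = -1.722
  x2 = (-6 - (2)·-1.722 - (-4)·0.441) / (10) = -0.079
  x3 = (7 - (-2)·-1.722 - (4)·-0.079) / (8) = 0.484

(-1.722, -0.079, 0.484)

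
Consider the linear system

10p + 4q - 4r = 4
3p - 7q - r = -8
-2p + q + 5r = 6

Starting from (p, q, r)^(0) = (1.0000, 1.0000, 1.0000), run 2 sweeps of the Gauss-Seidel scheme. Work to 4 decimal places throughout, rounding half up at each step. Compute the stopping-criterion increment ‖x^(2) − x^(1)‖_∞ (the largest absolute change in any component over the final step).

0.0258

Iteration 1:
  p = (4 - (4)·1.0000 - (-4)·1.0000) / (10) = 0.4000
  q = (-8 - (3)·0.4000 - (-1)·1.0000) / (-7) = 1.1714
  r = (6 - (-2)·0.4000 - (1)·1.1714) / (5) = 1.1257
Iteration 2:
  p = (4 - (4)·1.1714 - (-4)·1.1257) / (10) = 0.3817
  q = (-8 - (3)·0.3817 - (-1)·1.1257) / (-7) = 1.1456
  r = (6 - (-2)·0.3817 - (1)·1.1456) / (5) = 1.1236
Change: (-0.0183, -0.0258, -0.0021) → max |·| = 0.0258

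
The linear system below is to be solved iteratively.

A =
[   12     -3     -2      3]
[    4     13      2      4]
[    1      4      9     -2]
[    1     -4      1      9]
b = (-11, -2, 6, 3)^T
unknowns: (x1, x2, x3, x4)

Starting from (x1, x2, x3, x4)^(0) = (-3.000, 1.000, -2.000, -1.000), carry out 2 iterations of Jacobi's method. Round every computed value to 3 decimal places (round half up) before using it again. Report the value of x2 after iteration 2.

Iteration 1:
  x1 = (-11 - (-3)·1.000 - (-2)·-2.000 - (3)·-1.000) / (12) = -0.750
  x2 = (-2 - (4)·-3.000 - (2)·-2.000 - (4)·-1.000) / (13) = 1.385
  x3 = (6 - (1)·-3.000 - (4)·1.000 - (-2)·-1.000) / (9) = 0.333
  x4 = (3 - (1)·-3.000 - (-4)·1.000 - (1)·-2.000) / (9) = 1.333
Iteration 2:
  x1 = (-11 - (-3)·1.385 - (-2)·0.333 - (3)·1.333) / (12) = -0.848
  x2 = (-2 - (4)·-0.750 - (2)·0.333 - (4)·1.333) / (13) = -0.384
  x3 = (6 - (1)·-0.750 - (4)·1.385 - (-2)·1.333) / (9) = 0.431
  x4 = (3 - (1)·-0.750 - (-4)·1.385 - (1)·0.333) / (9) = 0.995

-0.384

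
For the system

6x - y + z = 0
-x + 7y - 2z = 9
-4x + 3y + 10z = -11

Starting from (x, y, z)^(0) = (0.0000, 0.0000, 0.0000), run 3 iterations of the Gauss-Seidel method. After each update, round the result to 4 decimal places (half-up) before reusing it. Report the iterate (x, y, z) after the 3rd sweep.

Iteration 1:
  x = (0 - (-1)·0.0000 - (1)·0.0000) / (6) = 0.0000
  y = (9 - (-1)·0.0000 - (-2)·0.0000) / (7) = 1.2857
  z = (-11 - (-4)·0.0000 - (3)·1.2857) / (10) = -1.4857
Iteration 2:
  x = (0 - (-1)·1.2857 - (1)·-1.4857) / (6) = 0.4619
  y = (9 - (-1)·0.4619 - (-2)·-1.4857) / (7) = 0.9272
  z = (-11 - (-4)·0.4619 - (3)·0.9272) / (10) = -1.1934
Iteration 3:
  x = (0 - (-1)·0.9272 - (1)·-1.1934) / (6) = 0.3534
  y = (9 - (-1)·0.3534 - (-2)·-1.1934) / (7) = 0.9952
  z = (-11 - (-4)·0.3534 - (3)·0.9952) / (10) = -1.2572

(0.3534, 0.9952, -1.2572)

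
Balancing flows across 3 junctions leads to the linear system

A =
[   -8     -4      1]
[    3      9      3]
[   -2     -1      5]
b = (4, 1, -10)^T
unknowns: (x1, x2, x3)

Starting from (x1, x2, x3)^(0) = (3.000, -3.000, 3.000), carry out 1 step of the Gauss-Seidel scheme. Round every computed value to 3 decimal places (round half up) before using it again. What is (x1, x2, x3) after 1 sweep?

Iteration 1:
  x1 = (4 - (-4)·-3.000 - (1)·3.000) / (-8) = 1.375
  x2 = (1 - (3)·1.375 - (3)·3.000) / (9) = -1.347
  x3 = (-10 - (-2)·1.375 - (-1)·-1.347) / (5) = -1.719

(1.375, -1.347, -1.719)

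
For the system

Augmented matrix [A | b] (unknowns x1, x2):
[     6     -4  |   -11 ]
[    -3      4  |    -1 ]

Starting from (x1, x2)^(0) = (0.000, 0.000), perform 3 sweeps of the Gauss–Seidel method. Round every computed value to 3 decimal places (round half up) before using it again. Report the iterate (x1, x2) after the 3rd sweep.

Iteration 1:
  x1 = (-11 - (-4)·0.000) / (6) = -1.833
  x2 = (-1 - (-3)·-1.833) / (4) = -1.625
Iteration 2:
  x1 = (-11 - (-4)·-1.625) / (6) = -2.917
  x2 = (-1 - (-3)·-2.917) / (4) = -2.438
Iteration 3:
  x1 = (-11 - (-4)·-2.438) / (6) = -3.459
  x2 = (-1 - (-3)·-3.459) / (4) = -2.844

(-3.459, -2.844)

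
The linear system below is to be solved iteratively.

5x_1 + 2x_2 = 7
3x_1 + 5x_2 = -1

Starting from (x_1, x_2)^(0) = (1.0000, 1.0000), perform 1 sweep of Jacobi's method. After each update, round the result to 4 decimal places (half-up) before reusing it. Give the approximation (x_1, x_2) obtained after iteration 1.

Iteration 1:
  x_1 = (7 - (2)·1.0000) / (5) = 1.0000
  x_2 = (-1 - (3)·1.0000) / (5) = -0.8000

(1.0000, -0.8000)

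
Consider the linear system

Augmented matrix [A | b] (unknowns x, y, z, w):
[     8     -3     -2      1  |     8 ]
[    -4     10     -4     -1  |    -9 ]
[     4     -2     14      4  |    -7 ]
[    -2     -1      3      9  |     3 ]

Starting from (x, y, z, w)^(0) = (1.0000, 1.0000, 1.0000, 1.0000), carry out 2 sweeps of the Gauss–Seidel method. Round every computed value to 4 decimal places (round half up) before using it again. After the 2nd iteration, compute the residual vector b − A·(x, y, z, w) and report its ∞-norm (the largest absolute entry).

3.1892

Iteration 1:
  x = (8 - (-3)·1.0000 - (-2)·1.0000 - (1)·1.0000) / (8) = 1.5000
  y = (-9 - (-4)·1.5000 - (-4)·1.0000 - (-1)·1.0000) / (10) = 0.2000
  z = (-7 - (4)·1.5000 - (-2)·0.2000 - (4)·1.0000) / (14) = -1.1857
  w = (3 - (-2)·1.5000 - (-1)·0.2000 - (3)·-1.1857) / (9) = 1.0841
Iteration 2:
  x = (8 - (-3)·0.2000 - (-2)·-1.1857 - (1)·1.0841) / (8) = 0.6431
  y = (-9 - (-4)·0.6431 - (-4)·-1.1857 - (-1)·1.0841) / (10) = -1.0086
  z = (-7 - (4)·0.6431 - (-2)·-1.0086 - (4)·1.0841) / (14) = -1.1376
  w = (3 - (-2)·0.6431 - (-1)·-1.0086 - (3)·-1.1376) / (9) = 0.7434
Residual b − A·x = (-3.1892, -0.1486, 1.3632, -0.0002); ∞-norm = 3.1892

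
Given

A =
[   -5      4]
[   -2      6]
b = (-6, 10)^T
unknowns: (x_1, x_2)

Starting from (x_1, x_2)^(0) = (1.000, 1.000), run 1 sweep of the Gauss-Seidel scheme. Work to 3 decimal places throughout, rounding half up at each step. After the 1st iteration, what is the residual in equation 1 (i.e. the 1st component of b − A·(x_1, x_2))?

Iteration 1:
  x_1 = (-6 - (4)·1.000) / (-5) = 2.000
  x_2 = (10 - (-2)·2.000) / (6) = 2.333
Residual b − A·x = (-5.332, 0.002)

-5.332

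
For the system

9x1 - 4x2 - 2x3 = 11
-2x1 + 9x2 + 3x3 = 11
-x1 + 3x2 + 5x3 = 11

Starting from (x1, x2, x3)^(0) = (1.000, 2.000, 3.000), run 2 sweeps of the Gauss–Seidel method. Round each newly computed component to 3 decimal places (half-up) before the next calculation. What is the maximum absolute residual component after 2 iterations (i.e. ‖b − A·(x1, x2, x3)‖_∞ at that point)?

Iteration 1:
  x1 = (11 - (-4)·2.000 - (-2)·3.000) / (9) = 2.778
  x2 = (11 - (-2)·2.778 - (3)·3.000) / (9) = 0.840
  x3 = (11 - (-1)·2.778 - (3)·0.840) / (5) = 2.252
Iteration 2:
  x1 = (11 - (-4)·0.840 - (-2)·2.252) / (9) = 2.096
  x2 = (11 - (-2)·2.096 - (3)·2.252) / (9) = 0.937
  x3 = (11 - (-1)·2.096 - (3)·0.937) / (5) = 2.057
Residual b − A·x = (-0.002, 0.588, 0.000); ∞-norm = 0.588

0.588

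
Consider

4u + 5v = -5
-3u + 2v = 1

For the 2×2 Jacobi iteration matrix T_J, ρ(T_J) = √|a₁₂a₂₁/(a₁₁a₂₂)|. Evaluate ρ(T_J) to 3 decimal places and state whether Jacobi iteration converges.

1.369

a₁₂a₂₁/(a₁₁a₂₂) = (5)·(-3) / ((4)·(2)) = -1.875000
ρ = √|-1.875000| = √1.875000 = 1.369
ρ > 1, so Jacobi diverges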